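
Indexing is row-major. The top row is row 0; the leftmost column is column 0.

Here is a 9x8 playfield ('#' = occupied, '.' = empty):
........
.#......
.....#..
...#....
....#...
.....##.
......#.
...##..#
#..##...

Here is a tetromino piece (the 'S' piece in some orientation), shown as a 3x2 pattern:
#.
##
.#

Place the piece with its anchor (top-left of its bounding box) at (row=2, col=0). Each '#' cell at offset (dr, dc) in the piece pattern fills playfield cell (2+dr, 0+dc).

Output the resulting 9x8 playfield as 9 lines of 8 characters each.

Answer: ........
.#......
#....#..
##.#....
.#..#...
.....##.
......#.
...##..#
#..##...

Derivation:
Fill (2+0,0+0) = (2,0)
Fill (2+1,0+0) = (3,0)
Fill (2+1,0+1) = (3,1)
Fill (2+2,0+1) = (4,1)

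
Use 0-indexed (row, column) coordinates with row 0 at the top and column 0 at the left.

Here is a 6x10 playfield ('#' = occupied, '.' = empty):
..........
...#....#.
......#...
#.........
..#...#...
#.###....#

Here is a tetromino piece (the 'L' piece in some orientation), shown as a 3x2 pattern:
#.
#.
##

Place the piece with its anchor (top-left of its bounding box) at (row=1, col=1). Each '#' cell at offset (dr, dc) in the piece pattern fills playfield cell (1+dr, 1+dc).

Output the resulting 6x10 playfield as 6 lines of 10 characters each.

Answer: ..........
.#.#....#.
.#....#...
###.......
..#...#...
#.###....#

Derivation:
Fill (1+0,1+0) = (1,1)
Fill (1+1,1+0) = (2,1)
Fill (1+2,1+0) = (3,1)
Fill (1+2,1+1) = (3,2)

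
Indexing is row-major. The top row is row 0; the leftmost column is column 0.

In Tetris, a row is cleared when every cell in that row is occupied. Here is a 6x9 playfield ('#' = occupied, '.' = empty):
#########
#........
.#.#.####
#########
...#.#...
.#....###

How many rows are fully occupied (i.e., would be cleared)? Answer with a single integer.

Check each row:
  row 0: 0 empty cells -> FULL (clear)
  row 1: 8 empty cells -> not full
  row 2: 3 empty cells -> not full
  row 3: 0 empty cells -> FULL (clear)
  row 4: 7 empty cells -> not full
  row 5: 5 empty cells -> not full
Total rows cleared: 2

Answer: 2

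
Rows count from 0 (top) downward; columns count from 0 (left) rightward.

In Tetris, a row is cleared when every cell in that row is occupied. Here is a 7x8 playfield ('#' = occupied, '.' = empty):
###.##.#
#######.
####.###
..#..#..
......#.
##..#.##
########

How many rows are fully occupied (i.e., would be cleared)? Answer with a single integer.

Check each row:
  row 0: 2 empty cells -> not full
  row 1: 1 empty cell -> not full
  row 2: 1 empty cell -> not full
  row 3: 6 empty cells -> not full
  row 4: 7 empty cells -> not full
  row 5: 3 empty cells -> not full
  row 6: 0 empty cells -> FULL (clear)
Total rows cleared: 1

Answer: 1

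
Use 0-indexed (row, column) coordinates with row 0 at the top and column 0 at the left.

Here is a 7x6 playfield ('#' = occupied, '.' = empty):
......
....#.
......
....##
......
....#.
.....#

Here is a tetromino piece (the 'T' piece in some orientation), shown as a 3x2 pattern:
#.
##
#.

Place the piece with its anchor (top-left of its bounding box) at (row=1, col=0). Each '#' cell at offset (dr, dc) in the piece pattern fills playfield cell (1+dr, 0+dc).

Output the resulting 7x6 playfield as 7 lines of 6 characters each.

Fill (1+0,0+0) = (1,0)
Fill (1+1,0+0) = (2,0)
Fill (1+1,0+1) = (2,1)
Fill (1+2,0+0) = (3,0)

Answer: ......
#...#.
##....
#...##
......
....#.
.....#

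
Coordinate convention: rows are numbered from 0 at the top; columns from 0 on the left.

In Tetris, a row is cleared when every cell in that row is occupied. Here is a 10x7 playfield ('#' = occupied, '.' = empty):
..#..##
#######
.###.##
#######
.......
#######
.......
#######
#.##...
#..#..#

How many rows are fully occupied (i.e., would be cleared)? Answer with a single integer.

Answer: 4

Derivation:
Check each row:
  row 0: 4 empty cells -> not full
  row 1: 0 empty cells -> FULL (clear)
  row 2: 2 empty cells -> not full
  row 3: 0 empty cells -> FULL (clear)
  row 4: 7 empty cells -> not full
  row 5: 0 empty cells -> FULL (clear)
  row 6: 7 empty cells -> not full
  row 7: 0 empty cells -> FULL (clear)
  row 8: 4 empty cells -> not full
  row 9: 4 empty cells -> not full
Total rows cleared: 4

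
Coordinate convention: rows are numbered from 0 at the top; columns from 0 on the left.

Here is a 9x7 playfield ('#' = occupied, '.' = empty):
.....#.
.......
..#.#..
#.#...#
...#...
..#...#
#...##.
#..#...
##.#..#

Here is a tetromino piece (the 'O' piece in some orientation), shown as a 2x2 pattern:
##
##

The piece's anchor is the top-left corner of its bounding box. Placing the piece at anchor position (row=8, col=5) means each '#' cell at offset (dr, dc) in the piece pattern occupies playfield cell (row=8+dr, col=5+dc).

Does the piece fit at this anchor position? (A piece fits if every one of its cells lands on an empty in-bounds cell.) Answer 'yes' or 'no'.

Check each piece cell at anchor (8, 5):
  offset (0,0) -> (8,5): empty -> OK
  offset (0,1) -> (8,6): occupied ('#') -> FAIL
  offset (1,0) -> (9,5): out of bounds -> FAIL
  offset (1,1) -> (9,6): out of bounds -> FAIL
All cells valid: no

Answer: no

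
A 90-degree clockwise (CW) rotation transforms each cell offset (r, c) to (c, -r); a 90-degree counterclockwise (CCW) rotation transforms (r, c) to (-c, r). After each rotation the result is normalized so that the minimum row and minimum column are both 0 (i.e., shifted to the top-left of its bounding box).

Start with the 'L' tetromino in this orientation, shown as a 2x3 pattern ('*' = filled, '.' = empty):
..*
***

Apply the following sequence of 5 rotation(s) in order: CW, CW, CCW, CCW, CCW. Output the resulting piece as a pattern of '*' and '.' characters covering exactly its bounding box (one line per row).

Start:
..*
***
After rotation 1 (CW):
*.
*.
**
After rotation 2 (CW):
***
*..
After rotation 3 (CCW):
*.
*.
**
After rotation 4 (CCW):
..*
***
After rotation 5 (CCW):
**
.*
.*

Answer: **
.*
.*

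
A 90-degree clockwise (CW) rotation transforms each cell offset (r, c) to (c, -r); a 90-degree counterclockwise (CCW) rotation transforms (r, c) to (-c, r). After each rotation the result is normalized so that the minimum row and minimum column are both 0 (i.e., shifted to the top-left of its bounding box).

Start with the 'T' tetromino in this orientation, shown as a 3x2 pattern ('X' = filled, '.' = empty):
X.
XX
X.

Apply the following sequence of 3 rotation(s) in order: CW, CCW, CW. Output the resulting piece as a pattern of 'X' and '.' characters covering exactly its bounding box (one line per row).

Answer: XXX
.X.

Derivation:
Start:
X.
XX
X.
After rotation 1 (CW):
XXX
.X.
After rotation 2 (CCW):
X.
XX
X.
After rotation 3 (CW):
XXX
.X.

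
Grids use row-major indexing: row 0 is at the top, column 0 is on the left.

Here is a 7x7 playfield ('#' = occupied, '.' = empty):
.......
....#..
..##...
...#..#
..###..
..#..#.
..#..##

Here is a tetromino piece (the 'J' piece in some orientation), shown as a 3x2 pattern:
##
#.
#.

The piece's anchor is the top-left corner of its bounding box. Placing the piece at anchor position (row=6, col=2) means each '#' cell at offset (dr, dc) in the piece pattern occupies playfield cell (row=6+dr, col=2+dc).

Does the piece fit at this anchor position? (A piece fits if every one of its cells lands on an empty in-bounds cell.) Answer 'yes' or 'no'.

Check each piece cell at anchor (6, 2):
  offset (0,0) -> (6,2): occupied ('#') -> FAIL
  offset (0,1) -> (6,3): empty -> OK
  offset (1,0) -> (7,2): out of bounds -> FAIL
  offset (2,0) -> (8,2): out of bounds -> FAIL
All cells valid: no

Answer: no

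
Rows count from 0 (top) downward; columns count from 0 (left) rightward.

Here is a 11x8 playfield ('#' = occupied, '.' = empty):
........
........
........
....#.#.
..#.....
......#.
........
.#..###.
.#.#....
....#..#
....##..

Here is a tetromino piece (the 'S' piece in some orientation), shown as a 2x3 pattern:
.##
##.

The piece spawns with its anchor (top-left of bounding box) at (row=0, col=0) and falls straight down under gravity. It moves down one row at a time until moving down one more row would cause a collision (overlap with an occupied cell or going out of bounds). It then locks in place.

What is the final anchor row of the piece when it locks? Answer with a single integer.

Spawn at (row=0, col=0). Try each row:
  row 0: fits
  row 1: fits
  row 2: fits
  row 3: fits
  row 4: blocked -> lock at row 3

Answer: 3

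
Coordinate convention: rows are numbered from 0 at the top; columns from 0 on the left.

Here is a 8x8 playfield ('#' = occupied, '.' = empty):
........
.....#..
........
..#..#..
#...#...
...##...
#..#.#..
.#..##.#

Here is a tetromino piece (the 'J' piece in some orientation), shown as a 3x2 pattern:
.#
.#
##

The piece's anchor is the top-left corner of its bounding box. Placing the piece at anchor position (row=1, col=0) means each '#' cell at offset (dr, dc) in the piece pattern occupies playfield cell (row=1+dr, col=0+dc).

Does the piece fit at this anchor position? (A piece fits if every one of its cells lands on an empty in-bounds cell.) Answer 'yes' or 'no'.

Check each piece cell at anchor (1, 0):
  offset (0,1) -> (1,1): empty -> OK
  offset (1,1) -> (2,1): empty -> OK
  offset (2,0) -> (3,0): empty -> OK
  offset (2,1) -> (3,1): empty -> OK
All cells valid: yes

Answer: yes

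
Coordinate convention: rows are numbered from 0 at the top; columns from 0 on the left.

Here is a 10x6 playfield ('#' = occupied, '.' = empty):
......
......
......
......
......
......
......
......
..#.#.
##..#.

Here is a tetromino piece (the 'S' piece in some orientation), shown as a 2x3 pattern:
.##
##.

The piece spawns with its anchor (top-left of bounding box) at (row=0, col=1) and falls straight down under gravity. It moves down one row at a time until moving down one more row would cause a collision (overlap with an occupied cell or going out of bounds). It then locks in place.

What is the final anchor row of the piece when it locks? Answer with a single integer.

Spawn at (row=0, col=1). Try each row:
  row 0: fits
  row 1: fits
  row 2: fits
  row 3: fits
  row 4: fits
  row 5: fits
  row 6: fits
  row 7: blocked -> lock at row 6

Answer: 6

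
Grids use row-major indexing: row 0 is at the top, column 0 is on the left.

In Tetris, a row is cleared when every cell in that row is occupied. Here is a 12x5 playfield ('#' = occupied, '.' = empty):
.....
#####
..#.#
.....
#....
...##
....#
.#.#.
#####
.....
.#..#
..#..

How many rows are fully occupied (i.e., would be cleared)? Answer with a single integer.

Check each row:
  row 0: 5 empty cells -> not full
  row 1: 0 empty cells -> FULL (clear)
  row 2: 3 empty cells -> not full
  row 3: 5 empty cells -> not full
  row 4: 4 empty cells -> not full
  row 5: 3 empty cells -> not full
  row 6: 4 empty cells -> not full
  row 7: 3 empty cells -> not full
  row 8: 0 empty cells -> FULL (clear)
  row 9: 5 empty cells -> not full
  row 10: 3 empty cells -> not full
  row 11: 4 empty cells -> not full
Total rows cleared: 2

Answer: 2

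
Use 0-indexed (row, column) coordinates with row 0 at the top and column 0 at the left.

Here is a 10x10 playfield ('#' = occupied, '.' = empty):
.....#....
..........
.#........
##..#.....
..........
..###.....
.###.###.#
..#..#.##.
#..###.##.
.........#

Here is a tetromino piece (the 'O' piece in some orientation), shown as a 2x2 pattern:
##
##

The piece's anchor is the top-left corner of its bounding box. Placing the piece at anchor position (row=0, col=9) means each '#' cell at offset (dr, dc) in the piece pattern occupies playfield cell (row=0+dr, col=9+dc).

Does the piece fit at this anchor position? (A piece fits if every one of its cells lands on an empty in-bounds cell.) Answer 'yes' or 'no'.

Answer: no

Derivation:
Check each piece cell at anchor (0, 9):
  offset (0,0) -> (0,9): empty -> OK
  offset (0,1) -> (0,10): out of bounds -> FAIL
  offset (1,0) -> (1,9): empty -> OK
  offset (1,1) -> (1,10): out of bounds -> FAIL
All cells valid: no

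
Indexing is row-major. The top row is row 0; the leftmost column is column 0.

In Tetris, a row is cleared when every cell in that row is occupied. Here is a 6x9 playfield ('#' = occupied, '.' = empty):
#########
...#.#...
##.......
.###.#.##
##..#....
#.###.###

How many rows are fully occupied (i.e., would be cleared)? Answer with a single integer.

Check each row:
  row 0: 0 empty cells -> FULL (clear)
  row 1: 7 empty cells -> not full
  row 2: 7 empty cells -> not full
  row 3: 3 empty cells -> not full
  row 4: 6 empty cells -> not full
  row 5: 2 empty cells -> not full
Total rows cleared: 1

Answer: 1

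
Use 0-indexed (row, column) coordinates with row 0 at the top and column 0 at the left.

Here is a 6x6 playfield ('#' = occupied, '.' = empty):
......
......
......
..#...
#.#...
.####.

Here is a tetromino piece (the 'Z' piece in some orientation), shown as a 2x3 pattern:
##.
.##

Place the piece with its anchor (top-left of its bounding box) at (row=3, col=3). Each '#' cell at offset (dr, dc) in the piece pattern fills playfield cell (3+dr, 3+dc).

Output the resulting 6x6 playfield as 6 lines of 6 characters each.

Answer: ......
......
......
..###.
#.#.##
.####.

Derivation:
Fill (3+0,3+0) = (3,3)
Fill (3+0,3+1) = (3,4)
Fill (3+1,3+1) = (4,4)
Fill (3+1,3+2) = (4,5)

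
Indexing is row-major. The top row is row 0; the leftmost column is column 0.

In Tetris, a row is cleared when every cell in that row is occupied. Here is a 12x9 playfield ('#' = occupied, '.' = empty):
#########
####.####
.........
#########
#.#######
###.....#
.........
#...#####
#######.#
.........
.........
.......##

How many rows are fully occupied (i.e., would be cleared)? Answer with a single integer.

Check each row:
  row 0: 0 empty cells -> FULL (clear)
  row 1: 1 empty cell -> not full
  row 2: 9 empty cells -> not full
  row 3: 0 empty cells -> FULL (clear)
  row 4: 1 empty cell -> not full
  row 5: 5 empty cells -> not full
  row 6: 9 empty cells -> not full
  row 7: 3 empty cells -> not full
  row 8: 1 empty cell -> not full
  row 9: 9 empty cells -> not full
  row 10: 9 empty cells -> not full
  row 11: 7 empty cells -> not full
Total rows cleared: 2

Answer: 2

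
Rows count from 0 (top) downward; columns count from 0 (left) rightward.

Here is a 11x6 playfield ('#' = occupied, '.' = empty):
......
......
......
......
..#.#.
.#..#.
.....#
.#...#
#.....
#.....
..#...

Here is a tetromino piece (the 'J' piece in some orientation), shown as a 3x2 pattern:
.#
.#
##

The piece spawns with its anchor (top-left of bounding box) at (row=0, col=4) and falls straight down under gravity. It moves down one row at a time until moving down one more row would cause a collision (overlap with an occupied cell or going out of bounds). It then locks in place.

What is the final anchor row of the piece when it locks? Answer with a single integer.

Spawn at (row=0, col=4). Try each row:
  row 0: fits
  row 1: fits
  row 2: blocked -> lock at row 1

Answer: 1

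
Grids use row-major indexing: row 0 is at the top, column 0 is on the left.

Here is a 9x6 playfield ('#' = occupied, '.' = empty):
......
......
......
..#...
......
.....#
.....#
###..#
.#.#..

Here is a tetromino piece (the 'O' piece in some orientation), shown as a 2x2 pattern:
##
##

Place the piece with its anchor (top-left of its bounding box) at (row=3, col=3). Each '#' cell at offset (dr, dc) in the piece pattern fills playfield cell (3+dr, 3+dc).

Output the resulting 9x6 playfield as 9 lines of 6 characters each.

Answer: ......
......
......
..###.
...##.
.....#
.....#
###..#
.#.#..

Derivation:
Fill (3+0,3+0) = (3,3)
Fill (3+0,3+1) = (3,4)
Fill (3+1,3+0) = (4,3)
Fill (3+1,3+1) = (4,4)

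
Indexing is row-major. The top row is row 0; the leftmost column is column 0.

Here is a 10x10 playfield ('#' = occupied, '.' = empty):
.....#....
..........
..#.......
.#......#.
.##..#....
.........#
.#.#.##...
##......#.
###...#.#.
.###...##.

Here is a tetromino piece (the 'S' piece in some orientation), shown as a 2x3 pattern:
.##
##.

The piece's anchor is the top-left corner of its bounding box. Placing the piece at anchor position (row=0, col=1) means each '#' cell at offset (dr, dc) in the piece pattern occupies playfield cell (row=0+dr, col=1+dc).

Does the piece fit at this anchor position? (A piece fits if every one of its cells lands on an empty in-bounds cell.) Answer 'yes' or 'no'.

Check each piece cell at anchor (0, 1):
  offset (0,1) -> (0,2): empty -> OK
  offset (0,2) -> (0,3): empty -> OK
  offset (1,0) -> (1,1): empty -> OK
  offset (1,1) -> (1,2): empty -> OK
All cells valid: yes

Answer: yes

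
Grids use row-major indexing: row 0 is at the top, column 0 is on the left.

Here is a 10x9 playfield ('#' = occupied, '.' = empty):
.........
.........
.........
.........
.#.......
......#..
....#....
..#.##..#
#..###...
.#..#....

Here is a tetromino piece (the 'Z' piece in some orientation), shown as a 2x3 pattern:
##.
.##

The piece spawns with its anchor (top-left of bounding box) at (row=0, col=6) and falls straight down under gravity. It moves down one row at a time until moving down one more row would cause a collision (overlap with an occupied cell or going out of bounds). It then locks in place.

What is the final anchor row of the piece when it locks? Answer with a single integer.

Spawn at (row=0, col=6). Try each row:
  row 0: fits
  row 1: fits
  row 2: fits
  row 3: fits
  row 4: fits
  row 5: blocked -> lock at row 4

Answer: 4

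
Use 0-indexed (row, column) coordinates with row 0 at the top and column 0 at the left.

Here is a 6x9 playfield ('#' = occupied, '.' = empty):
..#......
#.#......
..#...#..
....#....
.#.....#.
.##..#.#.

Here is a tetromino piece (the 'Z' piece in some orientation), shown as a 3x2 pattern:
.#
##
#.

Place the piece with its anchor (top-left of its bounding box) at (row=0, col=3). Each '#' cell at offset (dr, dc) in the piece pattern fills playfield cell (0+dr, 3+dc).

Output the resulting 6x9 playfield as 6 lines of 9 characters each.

Fill (0+0,3+1) = (0,4)
Fill (0+1,3+0) = (1,3)
Fill (0+1,3+1) = (1,4)
Fill (0+2,3+0) = (2,3)

Answer: ..#.#....
#.###....
..##..#..
....#....
.#.....#.
.##..#.#.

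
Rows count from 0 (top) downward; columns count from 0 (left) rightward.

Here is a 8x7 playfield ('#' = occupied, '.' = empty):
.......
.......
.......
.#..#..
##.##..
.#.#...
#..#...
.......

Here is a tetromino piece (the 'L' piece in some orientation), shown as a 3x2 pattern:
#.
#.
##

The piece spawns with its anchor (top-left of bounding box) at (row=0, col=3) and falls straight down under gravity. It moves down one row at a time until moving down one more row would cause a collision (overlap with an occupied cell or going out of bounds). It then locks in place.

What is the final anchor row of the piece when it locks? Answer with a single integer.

Answer: 0

Derivation:
Spawn at (row=0, col=3). Try each row:
  row 0: fits
  row 1: blocked -> lock at row 0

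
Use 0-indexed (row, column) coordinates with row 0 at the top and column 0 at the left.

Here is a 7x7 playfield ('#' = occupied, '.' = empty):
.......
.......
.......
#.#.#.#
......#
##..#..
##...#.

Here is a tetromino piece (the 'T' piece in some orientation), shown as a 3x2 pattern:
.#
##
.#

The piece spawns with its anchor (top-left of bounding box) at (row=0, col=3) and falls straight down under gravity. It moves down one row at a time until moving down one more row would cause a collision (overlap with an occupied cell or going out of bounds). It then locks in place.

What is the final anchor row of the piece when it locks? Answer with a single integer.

Answer: 0

Derivation:
Spawn at (row=0, col=3). Try each row:
  row 0: fits
  row 1: blocked -> lock at row 0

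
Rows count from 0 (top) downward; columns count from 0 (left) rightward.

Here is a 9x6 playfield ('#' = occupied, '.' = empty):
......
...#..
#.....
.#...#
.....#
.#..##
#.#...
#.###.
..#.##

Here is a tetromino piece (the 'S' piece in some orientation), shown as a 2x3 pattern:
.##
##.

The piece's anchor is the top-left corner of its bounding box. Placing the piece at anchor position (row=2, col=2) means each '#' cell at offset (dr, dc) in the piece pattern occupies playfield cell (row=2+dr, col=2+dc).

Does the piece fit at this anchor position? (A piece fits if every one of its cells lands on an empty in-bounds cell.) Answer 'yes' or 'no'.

Answer: yes

Derivation:
Check each piece cell at anchor (2, 2):
  offset (0,1) -> (2,3): empty -> OK
  offset (0,2) -> (2,4): empty -> OK
  offset (1,0) -> (3,2): empty -> OK
  offset (1,1) -> (3,3): empty -> OK
All cells valid: yes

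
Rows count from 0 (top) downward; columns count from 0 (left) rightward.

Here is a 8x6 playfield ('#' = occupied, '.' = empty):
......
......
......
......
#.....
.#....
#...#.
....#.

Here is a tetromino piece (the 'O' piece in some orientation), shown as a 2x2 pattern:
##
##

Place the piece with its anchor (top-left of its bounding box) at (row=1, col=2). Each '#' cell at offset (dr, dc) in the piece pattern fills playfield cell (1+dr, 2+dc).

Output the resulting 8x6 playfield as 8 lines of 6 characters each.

Fill (1+0,2+0) = (1,2)
Fill (1+0,2+1) = (1,3)
Fill (1+1,2+0) = (2,2)
Fill (1+1,2+1) = (2,3)

Answer: ......
..##..
..##..
......
#.....
.#....
#...#.
....#.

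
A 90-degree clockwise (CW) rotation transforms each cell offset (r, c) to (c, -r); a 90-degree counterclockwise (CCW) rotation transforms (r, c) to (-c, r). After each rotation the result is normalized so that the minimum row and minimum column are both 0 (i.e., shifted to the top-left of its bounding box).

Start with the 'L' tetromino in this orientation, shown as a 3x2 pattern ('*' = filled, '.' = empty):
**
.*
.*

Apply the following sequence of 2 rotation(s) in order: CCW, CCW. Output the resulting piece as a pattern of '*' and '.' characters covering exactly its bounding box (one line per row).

Answer: *.
*.
**

Derivation:
Start:
**
.*
.*
After rotation 1 (CCW):
***
*..
After rotation 2 (CCW):
*.
*.
**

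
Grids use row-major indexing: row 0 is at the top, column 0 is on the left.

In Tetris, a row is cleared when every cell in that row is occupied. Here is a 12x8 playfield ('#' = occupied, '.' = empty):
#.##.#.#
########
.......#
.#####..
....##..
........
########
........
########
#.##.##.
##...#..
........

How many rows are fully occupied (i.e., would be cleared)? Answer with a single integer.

Answer: 3

Derivation:
Check each row:
  row 0: 3 empty cells -> not full
  row 1: 0 empty cells -> FULL (clear)
  row 2: 7 empty cells -> not full
  row 3: 3 empty cells -> not full
  row 4: 6 empty cells -> not full
  row 5: 8 empty cells -> not full
  row 6: 0 empty cells -> FULL (clear)
  row 7: 8 empty cells -> not full
  row 8: 0 empty cells -> FULL (clear)
  row 9: 3 empty cells -> not full
  row 10: 5 empty cells -> not full
  row 11: 8 empty cells -> not full
Total rows cleared: 3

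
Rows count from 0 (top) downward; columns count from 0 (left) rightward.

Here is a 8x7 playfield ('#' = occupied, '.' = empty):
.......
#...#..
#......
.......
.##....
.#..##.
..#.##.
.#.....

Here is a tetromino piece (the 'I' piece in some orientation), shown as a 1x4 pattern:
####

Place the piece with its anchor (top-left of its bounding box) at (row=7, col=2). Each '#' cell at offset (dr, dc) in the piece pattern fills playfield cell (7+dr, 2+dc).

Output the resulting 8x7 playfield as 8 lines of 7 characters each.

Answer: .......
#...#..
#......
.......
.##....
.#..##.
..#.##.
.#####.

Derivation:
Fill (7+0,2+0) = (7,2)
Fill (7+0,2+1) = (7,3)
Fill (7+0,2+2) = (7,4)
Fill (7+0,2+3) = (7,5)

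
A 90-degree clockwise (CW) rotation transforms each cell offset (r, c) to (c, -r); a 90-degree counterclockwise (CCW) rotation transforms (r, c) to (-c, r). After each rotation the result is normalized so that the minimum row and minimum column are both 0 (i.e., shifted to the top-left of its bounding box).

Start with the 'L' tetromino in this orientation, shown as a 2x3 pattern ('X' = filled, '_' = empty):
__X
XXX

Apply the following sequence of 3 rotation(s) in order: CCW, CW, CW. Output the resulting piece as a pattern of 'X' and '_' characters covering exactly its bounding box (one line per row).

Answer: X_
X_
XX

Derivation:
Start:
__X
XXX
After rotation 1 (CCW):
XX
_X
_X
After rotation 2 (CW):
__X
XXX
After rotation 3 (CW):
X_
X_
XX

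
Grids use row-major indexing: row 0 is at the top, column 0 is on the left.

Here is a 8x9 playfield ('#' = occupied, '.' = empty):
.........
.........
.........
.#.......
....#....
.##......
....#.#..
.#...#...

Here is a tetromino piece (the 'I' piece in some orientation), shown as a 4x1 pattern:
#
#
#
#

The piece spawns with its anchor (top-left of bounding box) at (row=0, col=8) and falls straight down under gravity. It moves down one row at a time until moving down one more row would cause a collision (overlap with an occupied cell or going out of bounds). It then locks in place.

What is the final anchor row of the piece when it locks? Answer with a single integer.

Spawn at (row=0, col=8). Try each row:
  row 0: fits
  row 1: fits
  row 2: fits
  row 3: fits
  row 4: fits
  row 5: blocked -> lock at row 4

Answer: 4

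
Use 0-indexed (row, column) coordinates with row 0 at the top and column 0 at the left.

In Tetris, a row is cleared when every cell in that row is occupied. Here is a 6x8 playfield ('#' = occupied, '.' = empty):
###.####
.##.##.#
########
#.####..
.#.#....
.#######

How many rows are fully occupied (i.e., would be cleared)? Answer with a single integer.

Check each row:
  row 0: 1 empty cell -> not full
  row 1: 3 empty cells -> not full
  row 2: 0 empty cells -> FULL (clear)
  row 3: 3 empty cells -> not full
  row 4: 6 empty cells -> not full
  row 5: 1 empty cell -> not full
Total rows cleared: 1

Answer: 1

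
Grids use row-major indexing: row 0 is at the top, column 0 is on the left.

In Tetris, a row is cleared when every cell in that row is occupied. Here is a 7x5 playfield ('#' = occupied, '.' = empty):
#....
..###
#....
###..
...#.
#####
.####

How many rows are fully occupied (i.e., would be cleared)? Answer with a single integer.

Check each row:
  row 0: 4 empty cells -> not full
  row 1: 2 empty cells -> not full
  row 2: 4 empty cells -> not full
  row 3: 2 empty cells -> not full
  row 4: 4 empty cells -> not full
  row 5: 0 empty cells -> FULL (clear)
  row 6: 1 empty cell -> not full
Total rows cleared: 1

Answer: 1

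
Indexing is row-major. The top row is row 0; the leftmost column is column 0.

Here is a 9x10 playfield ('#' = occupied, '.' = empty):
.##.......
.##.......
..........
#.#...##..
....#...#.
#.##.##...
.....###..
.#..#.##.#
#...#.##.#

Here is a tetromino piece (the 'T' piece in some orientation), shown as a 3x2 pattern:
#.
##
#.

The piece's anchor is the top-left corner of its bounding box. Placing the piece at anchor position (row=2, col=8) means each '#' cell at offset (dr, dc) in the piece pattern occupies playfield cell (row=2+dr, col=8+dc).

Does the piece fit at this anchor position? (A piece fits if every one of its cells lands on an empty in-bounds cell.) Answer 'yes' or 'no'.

Check each piece cell at anchor (2, 8):
  offset (0,0) -> (2,8): empty -> OK
  offset (1,0) -> (3,8): empty -> OK
  offset (1,1) -> (3,9): empty -> OK
  offset (2,0) -> (4,8): occupied ('#') -> FAIL
All cells valid: no

Answer: no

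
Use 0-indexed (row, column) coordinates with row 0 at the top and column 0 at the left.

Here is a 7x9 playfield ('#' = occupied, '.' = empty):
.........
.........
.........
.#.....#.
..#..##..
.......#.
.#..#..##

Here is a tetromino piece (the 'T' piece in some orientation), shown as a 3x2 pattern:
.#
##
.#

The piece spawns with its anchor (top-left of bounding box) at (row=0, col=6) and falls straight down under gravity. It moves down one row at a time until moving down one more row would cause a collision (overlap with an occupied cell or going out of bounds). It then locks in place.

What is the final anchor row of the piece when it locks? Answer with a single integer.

Spawn at (row=0, col=6). Try each row:
  row 0: fits
  row 1: blocked -> lock at row 0

Answer: 0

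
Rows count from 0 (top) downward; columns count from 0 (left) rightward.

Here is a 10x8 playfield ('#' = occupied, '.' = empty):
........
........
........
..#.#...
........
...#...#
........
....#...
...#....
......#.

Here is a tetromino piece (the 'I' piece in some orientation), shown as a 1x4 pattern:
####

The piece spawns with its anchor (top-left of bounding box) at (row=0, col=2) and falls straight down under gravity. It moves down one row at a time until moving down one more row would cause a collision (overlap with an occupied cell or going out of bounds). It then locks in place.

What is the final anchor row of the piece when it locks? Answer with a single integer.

Answer: 2

Derivation:
Spawn at (row=0, col=2). Try each row:
  row 0: fits
  row 1: fits
  row 2: fits
  row 3: blocked -> lock at row 2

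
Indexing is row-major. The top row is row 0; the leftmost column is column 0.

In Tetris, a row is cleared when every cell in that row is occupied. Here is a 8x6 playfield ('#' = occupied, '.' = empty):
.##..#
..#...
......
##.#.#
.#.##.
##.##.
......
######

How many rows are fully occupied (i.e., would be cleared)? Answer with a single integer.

Check each row:
  row 0: 3 empty cells -> not full
  row 1: 5 empty cells -> not full
  row 2: 6 empty cells -> not full
  row 3: 2 empty cells -> not full
  row 4: 3 empty cells -> not full
  row 5: 2 empty cells -> not full
  row 6: 6 empty cells -> not full
  row 7: 0 empty cells -> FULL (clear)
Total rows cleared: 1

Answer: 1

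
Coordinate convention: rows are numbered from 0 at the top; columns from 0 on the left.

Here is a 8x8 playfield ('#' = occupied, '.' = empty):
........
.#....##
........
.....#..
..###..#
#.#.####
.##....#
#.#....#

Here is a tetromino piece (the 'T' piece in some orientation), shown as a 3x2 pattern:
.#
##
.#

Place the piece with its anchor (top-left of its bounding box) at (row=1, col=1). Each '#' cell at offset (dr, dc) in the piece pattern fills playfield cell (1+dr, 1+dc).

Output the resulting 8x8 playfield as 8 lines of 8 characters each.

Answer: ........
.##...##
.##.....
..#..#..
..###..#
#.#.####
.##....#
#.#....#

Derivation:
Fill (1+0,1+1) = (1,2)
Fill (1+1,1+0) = (2,1)
Fill (1+1,1+1) = (2,2)
Fill (1+2,1+1) = (3,2)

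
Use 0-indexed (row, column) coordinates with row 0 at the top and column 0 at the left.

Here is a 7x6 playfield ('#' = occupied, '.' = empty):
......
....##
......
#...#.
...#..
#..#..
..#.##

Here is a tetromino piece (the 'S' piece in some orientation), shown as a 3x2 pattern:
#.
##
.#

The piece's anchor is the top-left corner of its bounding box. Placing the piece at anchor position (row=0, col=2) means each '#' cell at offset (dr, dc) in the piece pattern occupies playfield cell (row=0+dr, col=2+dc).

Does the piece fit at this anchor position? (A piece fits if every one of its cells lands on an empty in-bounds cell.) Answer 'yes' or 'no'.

Answer: yes

Derivation:
Check each piece cell at anchor (0, 2):
  offset (0,0) -> (0,2): empty -> OK
  offset (1,0) -> (1,2): empty -> OK
  offset (1,1) -> (1,3): empty -> OK
  offset (2,1) -> (2,3): empty -> OK
All cells valid: yes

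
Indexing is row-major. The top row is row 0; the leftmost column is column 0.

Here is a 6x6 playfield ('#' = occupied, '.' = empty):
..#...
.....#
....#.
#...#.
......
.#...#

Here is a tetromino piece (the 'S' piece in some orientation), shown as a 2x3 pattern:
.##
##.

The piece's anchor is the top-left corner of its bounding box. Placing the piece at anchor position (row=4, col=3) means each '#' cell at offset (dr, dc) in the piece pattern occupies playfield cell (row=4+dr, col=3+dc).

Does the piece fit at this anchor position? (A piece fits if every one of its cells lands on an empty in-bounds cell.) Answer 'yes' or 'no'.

Check each piece cell at anchor (4, 3):
  offset (0,1) -> (4,4): empty -> OK
  offset (0,2) -> (4,5): empty -> OK
  offset (1,0) -> (5,3): empty -> OK
  offset (1,1) -> (5,4): empty -> OK
All cells valid: yes

Answer: yes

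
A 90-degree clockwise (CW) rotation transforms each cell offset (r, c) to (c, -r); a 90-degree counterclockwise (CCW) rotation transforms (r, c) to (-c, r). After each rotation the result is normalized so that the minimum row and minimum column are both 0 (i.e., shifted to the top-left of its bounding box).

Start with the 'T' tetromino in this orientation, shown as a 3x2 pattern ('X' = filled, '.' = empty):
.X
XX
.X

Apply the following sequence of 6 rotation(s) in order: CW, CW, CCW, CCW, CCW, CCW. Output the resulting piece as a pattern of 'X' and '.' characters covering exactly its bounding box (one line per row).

Answer: X.
XX
X.

Derivation:
Start:
.X
XX
.X
After rotation 1 (CW):
.X.
XXX
After rotation 2 (CW):
X.
XX
X.
After rotation 3 (CCW):
.X.
XXX
After rotation 4 (CCW):
.X
XX
.X
After rotation 5 (CCW):
XXX
.X.
After rotation 6 (CCW):
X.
XX
X.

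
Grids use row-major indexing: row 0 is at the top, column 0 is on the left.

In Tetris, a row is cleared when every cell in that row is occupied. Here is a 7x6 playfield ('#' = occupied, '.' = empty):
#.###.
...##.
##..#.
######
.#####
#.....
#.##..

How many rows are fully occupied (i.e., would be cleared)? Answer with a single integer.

Check each row:
  row 0: 2 empty cells -> not full
  row 1: 4 empty cells -> not full
  row 2: 3 empty cells -> not full
  row 3: 0 empty cells -> FULL (clear)
  row 4: 1 empty cell -> not full
  row 5: 5 empty cells -> not full
  row 6: 3 empty cells -> not full
Total rows cleared: 1

Answer: 1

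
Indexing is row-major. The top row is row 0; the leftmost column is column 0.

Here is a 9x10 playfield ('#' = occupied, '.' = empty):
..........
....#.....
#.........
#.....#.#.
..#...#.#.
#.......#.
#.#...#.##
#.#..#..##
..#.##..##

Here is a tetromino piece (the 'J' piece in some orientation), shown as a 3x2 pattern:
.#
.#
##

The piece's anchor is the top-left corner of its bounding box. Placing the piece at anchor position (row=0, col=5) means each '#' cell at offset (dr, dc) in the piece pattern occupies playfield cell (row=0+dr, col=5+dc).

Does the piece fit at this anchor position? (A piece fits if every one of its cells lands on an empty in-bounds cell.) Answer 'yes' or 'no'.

Check each piece cell at anchor (0, 5):
  offset (0,1) -> (0,6): empty -> OK
  offset (1,1) -> (1,6): empty -> OK
  offset (2,0) -> (2,5): empty -> OK
  offset (2,1) -> (2,6): empty -> OK
All cells valid: yes

Answer: yes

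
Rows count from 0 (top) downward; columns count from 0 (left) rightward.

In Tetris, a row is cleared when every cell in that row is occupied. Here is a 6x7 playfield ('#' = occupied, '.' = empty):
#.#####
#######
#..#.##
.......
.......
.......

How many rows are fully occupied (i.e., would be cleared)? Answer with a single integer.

Answer: 1

Derivation:
Check each row:
  row 0: 1 empty cell -> not full
  row 1: 0 empty cells -> FULL (clear)
  row 2: 3 empty cells -> not full
  row 3: 7 empty cells -> not full
  row 4: 7 empty cells -> not full
  row 5: 7 empty cells -> not full
Total rows cleared: 1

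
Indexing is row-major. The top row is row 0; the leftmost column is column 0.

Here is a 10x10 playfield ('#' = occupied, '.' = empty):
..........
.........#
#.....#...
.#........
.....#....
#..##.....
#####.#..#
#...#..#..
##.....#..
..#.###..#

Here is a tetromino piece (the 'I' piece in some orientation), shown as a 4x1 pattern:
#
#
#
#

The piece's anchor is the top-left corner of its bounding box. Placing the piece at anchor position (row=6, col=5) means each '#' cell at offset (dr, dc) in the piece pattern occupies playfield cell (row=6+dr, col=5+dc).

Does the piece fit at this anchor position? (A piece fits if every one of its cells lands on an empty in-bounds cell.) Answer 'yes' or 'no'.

Answer: no

Derivation:
Check each piece cell at anchor (6, 5):
  offset (0,0) -> (6,5): empty -> OK
  offset (1,0) -> (7,5): empty -> OK
  offset (2,0) -> (8,5): empty -> OK
  offset (3,0) -> (9,5): occupied ('#') -> FAIL
All cells valid: no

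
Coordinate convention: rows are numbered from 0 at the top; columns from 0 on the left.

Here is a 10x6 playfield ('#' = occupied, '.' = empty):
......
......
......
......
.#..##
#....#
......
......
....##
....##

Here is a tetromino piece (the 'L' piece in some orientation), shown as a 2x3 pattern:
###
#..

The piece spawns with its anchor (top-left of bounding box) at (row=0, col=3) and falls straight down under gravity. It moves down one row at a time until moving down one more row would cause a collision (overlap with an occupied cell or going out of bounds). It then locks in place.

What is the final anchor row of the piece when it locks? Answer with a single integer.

Answer: 3

Derivation:
Spawn at (row=0, col=3). Try each row:
  row 0: fits
  row 1: fits
  row 2: fits
  row 3: fits
  row 4: blocked -> lock at row 3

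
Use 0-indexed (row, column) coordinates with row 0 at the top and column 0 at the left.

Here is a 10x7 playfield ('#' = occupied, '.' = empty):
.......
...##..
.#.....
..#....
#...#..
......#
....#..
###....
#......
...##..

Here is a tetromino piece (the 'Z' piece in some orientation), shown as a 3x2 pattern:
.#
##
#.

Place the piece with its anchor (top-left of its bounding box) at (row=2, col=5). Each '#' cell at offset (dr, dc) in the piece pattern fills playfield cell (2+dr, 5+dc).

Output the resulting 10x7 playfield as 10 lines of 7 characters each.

Fill (2+0,5+1) = (2,6)
Fill (2+1,5+0) = (3,5)
Fill (2+1,5+1) = (3,6)
Fill (2+2,5+0) = (4,5)

Answer: .......
...##..
.#....#
..#..##
#...##.
......#
....#..
###....
#......
...##..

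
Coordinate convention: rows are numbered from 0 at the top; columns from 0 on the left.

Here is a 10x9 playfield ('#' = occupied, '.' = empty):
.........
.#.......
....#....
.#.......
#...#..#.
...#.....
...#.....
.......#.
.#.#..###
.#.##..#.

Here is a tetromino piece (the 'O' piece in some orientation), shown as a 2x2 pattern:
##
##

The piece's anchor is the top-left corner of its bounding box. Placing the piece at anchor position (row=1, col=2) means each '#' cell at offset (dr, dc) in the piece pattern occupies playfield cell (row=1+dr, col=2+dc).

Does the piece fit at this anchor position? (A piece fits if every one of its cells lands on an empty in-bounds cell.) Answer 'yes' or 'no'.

Check each piece cell at anchor (1, 2):
  offset (0,0) -> (1,2): empty -> OK
  offset (0,1) -> (1,3): empty -> OK
  offset (1,0) -> (2,2): empty -> OK
  offset (1,1) -> (2,3): empty -> OK
All cells valid: yes

Answer: yes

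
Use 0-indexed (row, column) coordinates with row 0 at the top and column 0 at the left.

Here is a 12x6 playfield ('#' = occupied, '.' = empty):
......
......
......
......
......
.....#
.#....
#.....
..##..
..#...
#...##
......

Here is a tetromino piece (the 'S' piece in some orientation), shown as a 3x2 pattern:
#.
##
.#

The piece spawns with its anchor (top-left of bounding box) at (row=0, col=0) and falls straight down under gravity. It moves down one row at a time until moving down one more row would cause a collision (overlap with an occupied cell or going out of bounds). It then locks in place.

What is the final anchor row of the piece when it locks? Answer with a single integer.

Spawn at (row=0, col=0). Try each row:
  row 0: fits
  row 1: fits
  row 2: fits
  row 3: fits
  row 4: blocked -> lock at row 3

Answer: 3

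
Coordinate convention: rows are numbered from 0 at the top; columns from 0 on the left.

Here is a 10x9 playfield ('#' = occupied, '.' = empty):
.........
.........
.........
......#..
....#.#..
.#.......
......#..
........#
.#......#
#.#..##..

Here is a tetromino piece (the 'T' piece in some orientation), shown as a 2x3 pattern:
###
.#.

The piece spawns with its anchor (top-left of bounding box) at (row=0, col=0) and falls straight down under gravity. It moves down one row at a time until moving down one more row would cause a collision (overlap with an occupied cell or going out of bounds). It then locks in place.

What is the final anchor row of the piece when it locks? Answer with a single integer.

Answer: 3

Derivation:
Spawn at (row=0, col=0). Try each row:
  row 0: fits
  row 1: fits
  row 2: fits
  row 3: fits
  row 4: blocked -> lock at row 3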